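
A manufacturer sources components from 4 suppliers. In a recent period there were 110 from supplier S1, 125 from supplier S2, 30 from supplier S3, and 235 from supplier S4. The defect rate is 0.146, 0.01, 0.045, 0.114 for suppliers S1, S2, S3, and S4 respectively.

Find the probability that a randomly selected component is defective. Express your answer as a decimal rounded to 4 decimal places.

Total: 110 + 125 + 30 + 235 = 500.
P(S1) = 110/500 = 0.22. P(S2) = 125/500 = 0.25. P(S3) = 30/500 = 0.06. P(S4) = 235/500 = 0.47.
Summing over the partition,
P(D) = P(D|S1)·P(S1) + P(D|S2)·P(S2) + P(D|S3)·P(S3) + P(D|S4)·P(S4)
      = 0.146·0.22 + 0.01·0.25 + 0.045·0.06 + 0.114·0.47
      = 0.03212 + 0.0025 + 0.0027 + 0.05358 = 0.0909

0.0909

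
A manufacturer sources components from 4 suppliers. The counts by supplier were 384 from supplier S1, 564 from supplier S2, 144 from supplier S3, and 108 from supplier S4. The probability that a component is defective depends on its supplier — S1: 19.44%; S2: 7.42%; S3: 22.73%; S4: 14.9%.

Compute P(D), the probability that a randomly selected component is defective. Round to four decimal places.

Total: 384 + 564 + 144 + 108 = 1200.
P(S1) = 384/1200 = 0.32. P(S2) = 564/1200 = 0.47. P(S3) = 144/1200 = 0.12. P(S4) = 108/1200 = 0.09.
By the law of total probability,
P(D) = P(D|S1)·P(S1) + P(D|S2)·P(S2) + P(D|S3)·P(S3) + P(D|S4)·P(S4)
      = 0.1944·0.32 + 0.0742·0.47 + 0.2273·0.12 + 0.149·0.09
      = 0.062208 + 0.034874 + 0.027276 + 0.01341 = 0.137768

P(D) ≈ 0.1378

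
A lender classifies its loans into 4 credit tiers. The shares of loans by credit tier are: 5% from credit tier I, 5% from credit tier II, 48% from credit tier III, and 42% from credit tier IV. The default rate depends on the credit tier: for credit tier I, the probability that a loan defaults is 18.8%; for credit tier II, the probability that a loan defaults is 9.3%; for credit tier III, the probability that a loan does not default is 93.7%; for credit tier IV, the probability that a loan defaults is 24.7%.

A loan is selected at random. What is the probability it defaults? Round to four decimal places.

0.1480

P(D|III) = 1 − 0.937 = 0.063.
Summing over the partition,
P(D) = P(D|I)·P(I) + P(D|II)·P(II) + P(D|III)·P(III) + P(D|IV)·P(IV)
      = 0.188·0.05 + 0.093·0.05 + 0.063·0.48 + 0.247·0.42
      = 0.0094 + 0.00465 + 0.03024 + 0.10374 = 0.14803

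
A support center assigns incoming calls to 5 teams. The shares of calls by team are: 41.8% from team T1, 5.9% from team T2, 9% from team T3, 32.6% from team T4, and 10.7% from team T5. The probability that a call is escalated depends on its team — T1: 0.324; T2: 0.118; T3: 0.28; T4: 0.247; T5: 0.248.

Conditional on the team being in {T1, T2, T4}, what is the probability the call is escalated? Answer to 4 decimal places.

Let S = {T1, T2, T4}.
P(S) = 0.418 + 0.059 + 0.326 = 0.803.
P(E ∩ S) = 0.324·0.418 + 0.118·0.059 + 0.247·0.326 = 0.135432 + 0.006962 + 0.080522 = 0.222916.
P(E | S) = 0.222916 / 0.803 = 0.277604…

0.2776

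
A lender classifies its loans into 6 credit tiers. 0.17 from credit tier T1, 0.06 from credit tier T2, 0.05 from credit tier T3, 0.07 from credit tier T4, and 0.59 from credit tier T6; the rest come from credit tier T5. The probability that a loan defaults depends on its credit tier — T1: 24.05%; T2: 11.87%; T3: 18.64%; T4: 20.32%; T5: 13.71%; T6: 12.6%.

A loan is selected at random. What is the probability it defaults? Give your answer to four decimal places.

P(D) ≈ 0.1541

P(T5) = 1 − (0.17 + 0.06 + 0.05 + 0.07 + 0.59) = 0.06.
P(D) = P(D|T1)·P(T1) + P(D|T2)·P(T2) + P(D|T3)·P(T3) + P(D|T4)·P(T4) + P(D|T5)·P(T5) + P(D|T6)·P(T6)
      = 0.2405·0.17 + 0.1187·0.06 + 0.1864·0.05 + 0.2032·0.07 + 0.1371·0.06 + 0.126·0.59
      = 0.040885 + 0.007122 + 0.00932 + 0.014224 + 0.008226 + 0.07434 = 0.154117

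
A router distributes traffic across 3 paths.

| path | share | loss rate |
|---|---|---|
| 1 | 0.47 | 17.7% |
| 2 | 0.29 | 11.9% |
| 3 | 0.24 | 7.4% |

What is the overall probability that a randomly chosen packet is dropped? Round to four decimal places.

0.1355

P(L) = P(L|1)·P(1) + P(L|2)·P(2) + P(L|3)·P(3)
      = 0.177·0.47 + 0.119·0.29 + 0.074·0.24
      = 0.08319 + 0.03451 + 0.01776 = 0.13546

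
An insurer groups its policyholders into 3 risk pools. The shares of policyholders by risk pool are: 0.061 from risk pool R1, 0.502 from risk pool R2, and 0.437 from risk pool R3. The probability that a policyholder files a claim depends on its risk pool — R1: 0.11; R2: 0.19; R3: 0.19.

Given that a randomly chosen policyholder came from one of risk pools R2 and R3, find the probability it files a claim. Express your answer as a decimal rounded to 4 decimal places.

P(C|S) ≈ 0.1900

Let S = {R2, R3}.
P(S) = 0.502 + 0.437 = 0.939.
P(C ∩ S) = 0.19·0.502 + 0.19·0.437 = 0.09538 + 0.08303 = 0.17841.
P(C | S) = 0.17841 / 0.939 = 0.190000…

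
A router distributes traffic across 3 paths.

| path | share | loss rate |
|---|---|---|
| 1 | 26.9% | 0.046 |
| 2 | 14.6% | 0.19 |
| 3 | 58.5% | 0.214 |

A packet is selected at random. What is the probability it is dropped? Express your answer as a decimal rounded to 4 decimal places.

0.1653

Summing over the partition,
P(L) = P(L|1)·P(1) + P(L|2)·P(2) + P(L|3)·P(3)
      = 0.046·0.269 + 0.19·0.146 + 0.214·0.585
      = 0.012374 + 0.02774 + 0.12519 = 0.165304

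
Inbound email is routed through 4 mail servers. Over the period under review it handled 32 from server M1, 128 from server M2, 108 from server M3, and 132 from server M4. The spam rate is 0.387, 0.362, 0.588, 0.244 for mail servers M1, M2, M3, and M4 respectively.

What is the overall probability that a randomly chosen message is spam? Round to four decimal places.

0.3861

Total: 32 + 128 + 108 + 132 = 400.
P(M1) = 32/400 = 0.08. P(M2) = 128/400 = 0.32. P(M3) = 108/400 = 0.27. P(M4) = 132/400 = 0.33.
By the law of total probability,
P(S) = P(S|M1)·P(M1) + P(S|M2)·P(M2) + P(S|M3)·P(M3) + P(S|M4)·P(M4)
      = 0.387·0.08 + 0.362·0.32 + 0.588·0.27 + 0.244·0.33
      = 0.03096 + 0.11584 + 0.15876 + 0.08052 = 0.38608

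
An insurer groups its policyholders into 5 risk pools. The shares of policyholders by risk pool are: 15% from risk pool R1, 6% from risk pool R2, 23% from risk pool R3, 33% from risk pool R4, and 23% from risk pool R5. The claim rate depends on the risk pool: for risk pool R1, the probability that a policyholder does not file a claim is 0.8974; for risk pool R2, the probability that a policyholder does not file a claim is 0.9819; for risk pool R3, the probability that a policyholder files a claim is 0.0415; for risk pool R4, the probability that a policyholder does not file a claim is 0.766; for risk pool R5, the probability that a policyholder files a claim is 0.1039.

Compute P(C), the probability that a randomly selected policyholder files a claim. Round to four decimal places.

0.1271

P(C|R1) = 1 − 0.8974 = 0.1026.
P(C|R2) = 1 − 0.9819 = 0.0181.
P(C|R4) = 1 − 0.766 = 0.234.
Summing over the partition,
P(C) = P(C|R1)·P(R1) + P(C|R2)·P(R2) + P(C|R3)·P(R3) + P(C|R4)·P(R4) + P(C|R5)·P(R5)
      = 0.1026·0.15 + 0.0181·0.06 + 0.0415·0.23 + 0.234·0.33 + 0.1039·0.23
      = 0.01539 + 0.001086 + 0.009545 + 0.07722 + 0.023897 = 0.127138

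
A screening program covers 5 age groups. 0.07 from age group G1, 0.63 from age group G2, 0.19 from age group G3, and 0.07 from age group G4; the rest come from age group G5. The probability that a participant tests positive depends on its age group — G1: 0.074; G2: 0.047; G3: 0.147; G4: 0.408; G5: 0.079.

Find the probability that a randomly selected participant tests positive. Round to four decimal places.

P(G5) = 1 − (0.07 + 0.63 + 0.19 + 0.07) = 0.04.
By the law of total probability,
P(T) = P(T|G1)·P(G1) + P(T|G2)·P(G2) + P(T|G3)·P(G3) + P(T|G4)·P(G4) + P(T|G5)·P(G5)
      = 0.074·0.07 + 0.047·0.63 + 0.147·0.19 + 0.408·0.07 + 0.079·0.04
      = 0.00518 + 0.02961 + 0.02793 + 0.02856 + 0.00316 = 0.09444

0.0944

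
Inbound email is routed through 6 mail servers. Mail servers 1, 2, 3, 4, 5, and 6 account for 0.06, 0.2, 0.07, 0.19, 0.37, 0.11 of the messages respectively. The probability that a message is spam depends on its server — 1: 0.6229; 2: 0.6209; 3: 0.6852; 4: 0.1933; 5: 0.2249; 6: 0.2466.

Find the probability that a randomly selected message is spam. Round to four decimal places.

P(S) = P(S|1)·P(1) + P(S|2)·P(2) + P(S|3)·P(3) + P(S|4)·P(4) + P(S|5)·P(5) + P(S|6)·P(6)
      = 0.6229·0.06 + 0.6209·0.2 + 0.6852·0.07 + 0.1933·0.19 + 0.2249·0.37 + 0.2466·0.11
      = 0.037374 + 0.12418 + 0.047964 + 0.036727 + 0.083213 + 0.027126 = 0.356584

0.3566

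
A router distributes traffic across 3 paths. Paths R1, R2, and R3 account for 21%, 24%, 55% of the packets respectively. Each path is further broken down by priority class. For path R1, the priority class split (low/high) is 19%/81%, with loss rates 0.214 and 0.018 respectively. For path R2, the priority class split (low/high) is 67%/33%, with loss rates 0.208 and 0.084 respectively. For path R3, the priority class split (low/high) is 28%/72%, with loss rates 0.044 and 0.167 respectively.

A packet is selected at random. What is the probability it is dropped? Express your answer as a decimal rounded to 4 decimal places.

P(L|R1) = 0.19·0.214 + 0.81·0.018 = 0.04066 + 0.01458 = 0.05524
P(L|R2) = 0.67·0.208 + 0.33·0.084 = 0.13936 + 0.02772 = 0.16708
P(L|R3) = 0.28·0.044 + 0.72·0.167 = 0.01232 + 0.12024 = 0.13256
Then overall,
P(L) = 0.21·0.05524 + 0.24·0.16708 + 0.55·0.13256
      = 0.0116004 + 0.0400992 + 0.072908 = 0.1246076

P(L) ≈ 0.1246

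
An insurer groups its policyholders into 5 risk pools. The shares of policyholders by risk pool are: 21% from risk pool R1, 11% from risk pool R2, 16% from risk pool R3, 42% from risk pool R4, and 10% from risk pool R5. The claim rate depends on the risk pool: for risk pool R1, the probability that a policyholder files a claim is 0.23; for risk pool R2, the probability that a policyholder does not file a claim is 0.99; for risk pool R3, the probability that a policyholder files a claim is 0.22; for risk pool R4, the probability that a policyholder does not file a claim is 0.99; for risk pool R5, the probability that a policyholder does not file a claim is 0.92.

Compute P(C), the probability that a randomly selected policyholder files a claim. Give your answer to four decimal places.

0.0968

P(C|R2) = 1 − 0.99 = 0.01.
P(C|R4) = 1 − 0.99 = 0.01.
P(C|R5) = 1 − 0.92 = 0.08.
Summing over the partition,
P(C) = P(C|R1)·P(R1) + P(C|R2)·P(R2) + P(C|R3)·P(R3) + P(C|R4)·P(R4) + P(C|R5)·P(R5)
      = 0.23·0.21 + 0.01·0.11 + 0.22·0.16 + 0.01·0.42 + 0.08·0.1
      = 0.0483 + 0.0011 + 0.0352 + 0.0042 + 0.008 = 0.0968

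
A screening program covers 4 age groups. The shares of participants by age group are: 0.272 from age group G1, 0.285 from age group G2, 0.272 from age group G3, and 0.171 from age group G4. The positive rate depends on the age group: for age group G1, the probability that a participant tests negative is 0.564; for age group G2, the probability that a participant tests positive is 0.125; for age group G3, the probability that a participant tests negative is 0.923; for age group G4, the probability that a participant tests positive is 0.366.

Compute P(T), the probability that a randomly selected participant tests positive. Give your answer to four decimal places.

0.2377

P(T|G1) = 1 − 0.564 = 0.436.
P(T|G3) = 1 − 0.923 = 0.077.
P(T) = P(T|G1)·P(G1) + P(T|G2)·P(G2) + P(T|G3)·P(G3) + P(T|G4)·P(G4)
      = 0.436·0.272 + 0.125·0.285 + 0.077·0.272 + 0.366·0.171
      = 0.118592 + 0.035625 + 0.020944 + 0.062586 = 0.237747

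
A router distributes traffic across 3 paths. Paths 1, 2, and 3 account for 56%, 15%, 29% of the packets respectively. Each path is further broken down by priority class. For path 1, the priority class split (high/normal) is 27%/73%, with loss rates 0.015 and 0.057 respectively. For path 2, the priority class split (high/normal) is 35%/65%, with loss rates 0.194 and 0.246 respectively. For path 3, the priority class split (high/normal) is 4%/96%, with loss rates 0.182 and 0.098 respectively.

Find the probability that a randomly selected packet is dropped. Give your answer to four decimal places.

P(L|1) = 0.27·0.015 + 0.73·0.057 = 0.00405 + 0.04161 = 0.04566
P(L|2) = 0.35·0.194 + 0.65·0.246 = 0.0679 + 0.1599 = 0.2278
P(L|3) = 0.04·0.182 + 0.96·0.098 = 0.00728 + 0.09408 = 0.10136
By total probability over the outer partition,
P(L) = 0.56·0.04566 + 0.15·0.2278 + 0.29·0.10136
      = 0.0255696 + 0.03417 + 0.0293944 = 0.089134

0.0891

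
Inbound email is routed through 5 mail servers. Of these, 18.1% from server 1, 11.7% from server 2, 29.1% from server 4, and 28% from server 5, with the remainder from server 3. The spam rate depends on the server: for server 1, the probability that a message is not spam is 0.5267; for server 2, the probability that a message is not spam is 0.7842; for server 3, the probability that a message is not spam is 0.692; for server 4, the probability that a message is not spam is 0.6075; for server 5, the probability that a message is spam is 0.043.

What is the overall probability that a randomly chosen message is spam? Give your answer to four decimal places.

P(S) ≈ 0.2775

P(3) = 1 − (0.181 + 0.117 + 0.291 + 0.28) = 0.131.
P(S|1) = 1 − 0.5267 = 0.4733.
P(S|2) = 1 − 0.7842 = 0.2158.
P(S|3) = 1 − 0.692 = 0.308.
P(S|4) = 1 − 0.6075 = 0.3925.
P(S) = P(S|1)·P(1) + P(S|2)·P(2) + P(S|3)·P(3) + P(S|4)·P(4) + P(S|5)·P(5)
      = 0.4733·0.181 + 0.2158·0.117 + 0.308·0.131 + 0.3925·0.291 + 0.043·0.28
      = 0.0856673 + 0.0252486 + 0.040348 + 0.1142175 + 0.01204 = 0.2775214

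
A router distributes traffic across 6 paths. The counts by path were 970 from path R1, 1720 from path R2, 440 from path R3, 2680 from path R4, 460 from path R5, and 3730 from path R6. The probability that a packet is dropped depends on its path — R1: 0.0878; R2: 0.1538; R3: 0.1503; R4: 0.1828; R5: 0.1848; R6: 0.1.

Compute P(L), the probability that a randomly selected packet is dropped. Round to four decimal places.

0.1364

Total: 970 + 1720 + 440 + 2680 + 460 + 3730 = 10000.
P(R1) = 970/10000 = 0.097. P(R2) = 1720/10000 = 0.172. P(R3) = 440/10000 = 0.044. P(R4) = 2680/10000 = 0.268. P(R5) = 460/10000 = 0.046. P(R6) = 3730/10000 = 0.373.
P(L) = P(L|R1)·P(R1) + P(L|R2)·P(R2) + P(L|R3)·P(R3) + P(L|R4)·P(R4) + P(L|R5)·P(R5) + P(L|R6)·P(R6)
      = 0.0878·0.097 + 0.1538·0.172 + 0.1503·0.044 + 0.1828·0.268 + 0.1848·0.046 + 0.1·0.373
      = 0.0085166 + 0.0264536 + 0.0066132 + 0.0489904 + 0.0085008 + 0.0373 = 0.1363746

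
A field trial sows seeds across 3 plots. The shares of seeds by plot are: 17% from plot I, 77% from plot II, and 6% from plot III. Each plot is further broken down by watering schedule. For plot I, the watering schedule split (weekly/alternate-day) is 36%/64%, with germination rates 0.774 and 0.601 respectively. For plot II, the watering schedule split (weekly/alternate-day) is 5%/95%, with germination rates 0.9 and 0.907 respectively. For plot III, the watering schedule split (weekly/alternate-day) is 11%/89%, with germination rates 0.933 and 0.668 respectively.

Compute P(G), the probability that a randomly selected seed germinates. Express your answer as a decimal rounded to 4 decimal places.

P(G|I) = 0.36·0.774 + 0.64·0.601 = 0.27864 + 0.38464 = 0.66328
P(G|II) = 0.05·0.9 + 0.95·0.907 = 0.045 + 0.86165 = 0.90665
P(G|III) = 0.11·0.933 + 0.89·0.668 = 0.10263 + 0.59452 = 0.69715
By total probability over the outer partition,
P(G) = 0.17·0.66328 + 0.77·0.90665 + 0.06·0.69715
      = 0.1127576 + 0.6981205 + 0.041829 = 0.8527071

P(G) ≈ 0.8527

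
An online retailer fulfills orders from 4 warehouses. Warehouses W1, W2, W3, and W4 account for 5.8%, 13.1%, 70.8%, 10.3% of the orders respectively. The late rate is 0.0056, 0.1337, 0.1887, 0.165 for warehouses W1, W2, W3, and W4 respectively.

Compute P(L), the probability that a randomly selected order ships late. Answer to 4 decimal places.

0.1684

P(L) = P(L|W1)·P(W1) + P(L|W2)·P(W2) + P(L|W3)·P(W3) + P(L|W4)·P(W4)
      = 0.0056·0.058 + 0.1337·0.131 + 0.1887·0.708 + 0.165·0.103
      = 0.0003248 + 0.0175147 + 0.1335996 + 0.016995 = 0.1684341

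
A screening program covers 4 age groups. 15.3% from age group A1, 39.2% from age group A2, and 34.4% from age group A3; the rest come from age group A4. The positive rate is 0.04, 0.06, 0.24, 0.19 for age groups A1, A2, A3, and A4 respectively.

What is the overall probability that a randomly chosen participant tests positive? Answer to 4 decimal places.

0.1333

P(A4) = 1 − (0.153 + 0.392 + 0.344) = 0.111.
P(T) = P(T|A1)·P(A1) + P(T|A2)·P(A2) + P(T|A3)·P(A3) + P(T|A4)·P(A4)
      = 0.04·0.153 + 0.06·0.392 + 0.24·0.344 + 0.19·0.111
      = 0.00612 + 0.02352 + 0.08256 + 0.02109 = 0.13329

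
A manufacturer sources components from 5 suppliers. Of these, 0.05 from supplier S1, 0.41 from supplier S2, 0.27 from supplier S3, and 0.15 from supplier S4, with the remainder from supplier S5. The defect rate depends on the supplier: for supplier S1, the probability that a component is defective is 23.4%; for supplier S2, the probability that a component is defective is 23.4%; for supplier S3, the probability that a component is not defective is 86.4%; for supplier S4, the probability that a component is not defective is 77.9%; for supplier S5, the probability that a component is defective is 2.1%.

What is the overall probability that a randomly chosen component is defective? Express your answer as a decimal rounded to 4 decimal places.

P(S5) = 1 − (0.05 + 0.41 + 0.27 + 0.15) = 0.12.
P(D|S3) = 1 − 0.864 = 0.136.
P(D|S4) = 1 − 0.779 = 0.221.
P(D) = P(D|S1)·P(S1) + P(D|S2)·P(S2) + P(D|S3)·P(S3) + P(D|S4)·P(S4) + P(D|S5)·P(S5)
      = 0.234·0.05 + 0.234·0.41 + 0.136·0.27 + 0.221·0.15 + 0.021·0.12
      = 0.0117 + 0.09594 + 0.03672 + 0.03315 + 0.00252 = 0.18003

0.1800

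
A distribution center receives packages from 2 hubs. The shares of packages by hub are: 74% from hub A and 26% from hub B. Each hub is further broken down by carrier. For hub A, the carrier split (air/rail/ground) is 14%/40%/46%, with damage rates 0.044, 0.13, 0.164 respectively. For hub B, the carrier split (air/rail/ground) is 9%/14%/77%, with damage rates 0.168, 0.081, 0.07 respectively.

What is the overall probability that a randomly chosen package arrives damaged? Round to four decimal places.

P(D|A) = 0.14·0.044 + 0.4·0.13 + 0.46·0.164 = 0.00616 + 0.052 + 0.07544 = 0.1336
P(D|B) = 0.09·0.168 + 0.14·0.081 + 0.77·0.07 = 0.01512 + 0.01134 + 0.0539 = 0.08036
Then overall,
P(D) = 0.74·0.1336 + 0.26·0.08036
      = 0.098864 + 0.0208936 = 0.1197576

P(D) ≈ 0.1198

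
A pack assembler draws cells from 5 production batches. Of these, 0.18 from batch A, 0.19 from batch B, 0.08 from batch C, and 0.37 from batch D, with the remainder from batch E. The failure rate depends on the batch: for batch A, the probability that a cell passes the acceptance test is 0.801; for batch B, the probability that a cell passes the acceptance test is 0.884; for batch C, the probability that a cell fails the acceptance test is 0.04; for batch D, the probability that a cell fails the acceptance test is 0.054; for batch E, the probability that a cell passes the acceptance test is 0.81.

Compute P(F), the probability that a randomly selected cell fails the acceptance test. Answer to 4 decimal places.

0.1152

P(E) = 1 − (0.18 + 0.19 + 0.08 + 0.37) = 0.18.
P(F|A) = 1 − 0.801 = 0.199.
P(F|B) = 1 − 0.884 = 0.116.
P(F|E) = 1 − 0.81 = 0.19.
P(F) = P(F|A)·P(A) + P(F|B)·P(B) + P(F|C)·P(C) + P(F|D)·P(D) + P(F|E)·P(E)
      = 0.199·0.18 + 0.116·0.19 + 0.04·0.08 + 0.054·0.37 + 0.19·0.18
      = 0.03582 + 0.02204 + 0.0032 + 0.01998 + 0.0342 = 0.11524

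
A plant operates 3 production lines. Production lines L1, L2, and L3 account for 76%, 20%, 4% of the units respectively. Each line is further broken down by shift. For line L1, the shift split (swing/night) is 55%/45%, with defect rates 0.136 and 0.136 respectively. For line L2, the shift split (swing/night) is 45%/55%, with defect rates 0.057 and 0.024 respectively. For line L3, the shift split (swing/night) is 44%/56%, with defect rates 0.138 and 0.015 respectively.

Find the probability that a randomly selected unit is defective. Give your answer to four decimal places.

P(D|L1) = 0.55·0.136 + 0.45·0.136 = 0.0748 + 0.0612 = 0.136
P(D|L2) = 0.45·0.057 + 0.55·0.024 = 0.02565 + 0.0132 = 0.03885
P(D|L3) = 0.44·0.138 + 0.56·0.015 = 0.06072 + 0.0084 = 0.06912
By total probability over the outer partition,
P(D) = 0.76·0.136 + 0.2·0.03885 + 0.04·0.06912
      = 0.10336 + 0.00777 + 0.0027648 = 0.1138948

0.1139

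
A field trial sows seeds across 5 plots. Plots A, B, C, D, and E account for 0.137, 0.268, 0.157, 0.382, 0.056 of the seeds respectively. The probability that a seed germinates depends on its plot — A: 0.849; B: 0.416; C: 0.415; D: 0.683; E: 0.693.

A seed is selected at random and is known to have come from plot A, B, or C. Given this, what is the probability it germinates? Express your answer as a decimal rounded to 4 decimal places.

0.5213

Let S = {A, B, C}.
P(S) = 0.137 + 0.268 + 0.157 = 0.562.
P(G ∩ S) = 0.849·0.137 + 0.416·0.268 + 0.415·0.157 = 0.116313 + 0.111488 + 0.065155 = 0.292956.
P(G | S) = 0.292956 / 0.562 = 0.521274…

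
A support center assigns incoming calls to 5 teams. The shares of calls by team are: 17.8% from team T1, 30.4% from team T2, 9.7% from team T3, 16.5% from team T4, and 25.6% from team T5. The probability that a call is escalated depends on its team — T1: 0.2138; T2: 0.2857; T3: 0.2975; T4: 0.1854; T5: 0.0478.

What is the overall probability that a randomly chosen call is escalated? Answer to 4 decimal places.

P(E) = P(E|T1)·P(T1) + P(E|T2)·P(T2) + P(E|T3)·P(T3) + P(E|T4)·P(T4) + P(E|T5)·P(T5)
      = 0.2138·0.178 + 0.2857·0.304 + 0.2975·0.097 + 0.1854·0.165 + 0.0478·0.256
      = 0.0380564 + 0.0868528 + 0.0288575 + 0.030591 + 0.0122368 = 0.1965945

0.1966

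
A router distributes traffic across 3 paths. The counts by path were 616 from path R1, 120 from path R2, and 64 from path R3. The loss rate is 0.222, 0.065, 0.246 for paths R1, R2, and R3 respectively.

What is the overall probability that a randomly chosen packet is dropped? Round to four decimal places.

Total: 616 + 120 + 64 = 800.
P(R1) = 616/800 = 0.77. P(R2) = 120/800 = 0.15. P(R3) = 64/800 = 0.08.
By the law of total probability,
P(L) = P(L|R1)·P(R1) + P(L|R2)·P(R2) + P(L|R3)·P(R3)
      = 0.222·0.77 + 0.065·0.15 + 0.246·0.08
      = 0.17094 + 0.00975 + 0.01968 = 0.20037

0.2004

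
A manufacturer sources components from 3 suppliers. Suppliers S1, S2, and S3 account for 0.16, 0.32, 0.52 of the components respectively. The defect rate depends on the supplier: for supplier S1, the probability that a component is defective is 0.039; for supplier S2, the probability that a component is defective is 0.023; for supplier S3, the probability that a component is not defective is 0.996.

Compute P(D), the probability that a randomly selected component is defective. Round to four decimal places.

P(D|S3) = 1 − 0.996 = 0.004.
Using total probability over the partition,
P(D) = P(D|S1)·P(S1) + P(D|S2)·P(S2) + P(D|S3)·P(S3)
      = 0.039·0.16 + 0.023·0.32 + 0.004·0.52
      = 0.00624 + 0.00736 + 0.00208 = 0.01568

P(D) ≈ 0.0157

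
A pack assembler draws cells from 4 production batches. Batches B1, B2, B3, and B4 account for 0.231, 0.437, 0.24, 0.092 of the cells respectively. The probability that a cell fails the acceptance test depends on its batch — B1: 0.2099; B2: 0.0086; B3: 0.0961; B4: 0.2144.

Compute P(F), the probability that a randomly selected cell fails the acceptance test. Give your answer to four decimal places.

P(F) = P(F|B1)·P(B1) + P(F|B2)·P(B2) + P(F|B3)·P(B3) + P(F|B4)·P(B4)
      = 0.2099·0.231 + 0.0086·0.437 + 0.0961·0.24 + 0.2144·0.092
      = 0.0484869 + 0.0037582 + 0.023064 + 0.0197248 = 0.0950339

0.0950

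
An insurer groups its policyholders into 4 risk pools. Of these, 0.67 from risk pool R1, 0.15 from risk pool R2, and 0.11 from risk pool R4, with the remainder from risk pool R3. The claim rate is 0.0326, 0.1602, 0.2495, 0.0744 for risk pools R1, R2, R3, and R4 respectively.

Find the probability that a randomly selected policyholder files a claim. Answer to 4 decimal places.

0.0715

P(R3) = 1 − (0.67 + 0.15 + 0.11) = 0.07.
P(C) = P(C|R1)·P(R1) + P(C|R2)·P(R2) + P(C|R3)·P(R3) + P(C|R4)·P(R4)
      = 0.0326·0.67 + 0.1602·0.15 + 0.2495·0.07 + 0.0744·0.11
      = 0.021842 + 0.02403 + 0.017465 + 0.008184 = 0.071521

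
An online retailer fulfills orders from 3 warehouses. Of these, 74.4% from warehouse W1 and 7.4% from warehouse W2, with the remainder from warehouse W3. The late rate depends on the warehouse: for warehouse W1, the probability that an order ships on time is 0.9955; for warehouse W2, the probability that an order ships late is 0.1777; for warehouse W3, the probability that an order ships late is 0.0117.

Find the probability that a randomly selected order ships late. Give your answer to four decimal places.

P(W3) = 1 − (0.744 + 0.074) = 0.182.
P(L|W1) = 1 − 0.9955 = 0.0045.
P(L) = P(L|W1)·P(W1) + P(L|W2)·P(W2) + P(L|W3)·P(W3)
      = 0.0045·0.744 + 0.1777·0.074 + 0.0117·0.182
      = 0.003348 + 0.0131498 + 0.0021294 = 0.0186272

P(L) ≈ 0.0186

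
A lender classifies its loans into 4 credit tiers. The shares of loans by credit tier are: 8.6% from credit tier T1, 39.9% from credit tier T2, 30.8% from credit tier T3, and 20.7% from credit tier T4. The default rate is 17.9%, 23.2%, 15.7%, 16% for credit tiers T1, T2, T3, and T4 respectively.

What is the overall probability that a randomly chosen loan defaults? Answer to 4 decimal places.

Using total probability over the partition,
P(D) = P(D|T1)·P(T1) + P(D|T2)·P(T2) + P(D|T3)·P(T3) + P(D|T4)·P(T4)
      = 0.179·0.086 + 0.232·0.399 + 0.157·0.308 + 0.16·0.207
      = 0.015394 + 0.092568 + 0.048356 + 0.03312 = 0.189438

0.1894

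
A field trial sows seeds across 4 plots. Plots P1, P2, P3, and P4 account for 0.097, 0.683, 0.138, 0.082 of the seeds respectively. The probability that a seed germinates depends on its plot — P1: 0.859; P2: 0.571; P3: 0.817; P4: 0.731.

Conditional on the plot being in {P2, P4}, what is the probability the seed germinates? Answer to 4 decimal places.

Let S = {P2, P4}.
P(S) = 0.683 + 0.082 = 0.765.
P(G ∩ S) = 0.571·0.683 + 0.731·0.082 = 0.389993 + 0.059942 = 0.449935.
P(G | S) = 0.449935 / 0.765 = 0.588150…

P(G|S) ≈ 0.5882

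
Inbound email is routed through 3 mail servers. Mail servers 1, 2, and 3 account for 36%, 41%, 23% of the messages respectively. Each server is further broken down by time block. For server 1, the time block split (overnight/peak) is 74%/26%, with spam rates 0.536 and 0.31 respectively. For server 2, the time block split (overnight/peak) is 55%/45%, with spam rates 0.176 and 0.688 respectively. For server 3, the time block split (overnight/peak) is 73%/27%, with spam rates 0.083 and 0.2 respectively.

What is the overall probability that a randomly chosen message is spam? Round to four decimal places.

0.3648

P(S|1) = 0.74·0.536 + 0.26·0.31 = 0.39664 + 0.0806 = 0.47724
P(S|2) = 0.55·0.176 + 0.45·0.688 = 0.0968 + 0.3096 = 0.4064
P(S|3) = 0.73·0.083 + 0.27·0.2 = 0.06059 + 0.054 = 0.11459
Then overall,
P(S) = 0.36·0.47724 + 0.41·0.4064 + 0.23·0.11459
      = 0.1718064 + 0.166624 + 0.0263557 = 0.3647861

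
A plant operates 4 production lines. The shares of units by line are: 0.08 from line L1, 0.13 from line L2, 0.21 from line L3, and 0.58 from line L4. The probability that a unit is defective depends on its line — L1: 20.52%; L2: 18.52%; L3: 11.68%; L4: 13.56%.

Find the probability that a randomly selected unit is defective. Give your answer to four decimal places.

P(D) ≈ 0.1437

By the law of total probability,
P(D) = P(D|L1)·P(L1) + P(D|L2)·P(L2) + P(D|L3)·P(L3) + P(D|L4)·P(L4)
      = 0.2052·0.08 + 0.1852·0.13 + 0.1168·0.21 + 0.1356·0.58
      = 0.016416 + 0.024076 + 0.024528 + 0.078648 = 0.143668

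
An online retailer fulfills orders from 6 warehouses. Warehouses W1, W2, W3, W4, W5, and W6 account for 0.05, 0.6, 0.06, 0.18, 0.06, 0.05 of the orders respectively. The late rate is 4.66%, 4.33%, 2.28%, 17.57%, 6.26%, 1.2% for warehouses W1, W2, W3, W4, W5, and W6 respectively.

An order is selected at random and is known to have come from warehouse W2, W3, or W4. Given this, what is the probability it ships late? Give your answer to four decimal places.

Let S = {W2, W3, W4}.
P(S) = 0.6 + 0.06 + 0.18 = 0.84.
P(L ∩ S) = 0.0433·0.6 + 0.0228·0.06 + 0.1757·0.18 = 0.02598 + 0.001368 + 0.031626 = 0.058974.
P(L | S) = 0.058974 / 0.84 = 0.070207…

P(L|S) ≈ 0.0702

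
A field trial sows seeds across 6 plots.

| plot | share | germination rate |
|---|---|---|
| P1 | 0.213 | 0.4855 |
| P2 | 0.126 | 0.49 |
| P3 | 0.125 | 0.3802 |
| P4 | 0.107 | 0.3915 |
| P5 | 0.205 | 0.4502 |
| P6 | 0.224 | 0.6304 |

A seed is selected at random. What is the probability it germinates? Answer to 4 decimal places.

Summing over the partition,
P(G) = P(G|P1)·P(P1) + P(G|P2)·P(P2) + P(G|P3)·P(P3) + P(G|P4)·P(P4) + P(G|P5)·P(P5) + P(G|P6)·P(P6)
      = 0.4855·0.213 + 0.49·0.126 + 0.3802·0.125 + 0.3915·0.107 + 0.4502·0.205 + 0.6304·0.224
      = 0.1034115 + 0.06174 + 0.047525 + 0.0418905 + 0.092291 + 0.1412096 = 0.4880676

P(G) ≈ 0.4881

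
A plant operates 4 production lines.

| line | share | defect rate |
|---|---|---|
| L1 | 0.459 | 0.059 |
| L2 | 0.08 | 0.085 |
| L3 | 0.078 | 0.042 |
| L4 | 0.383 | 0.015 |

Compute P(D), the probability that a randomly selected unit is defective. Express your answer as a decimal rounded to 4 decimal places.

P(D) = P(D|L1)·P(L1) + P(D|L2)·P(L2) + P(D|L3)·P(L3) + P(D|L4)·P(L4)
      = 0.059·0.459 + 0.085·0.08 + 0.042·0.078 + 0.015·0.383
      = 0.027081 + 0.0068 + 0.003276 + 0.005745 = 0.042902

P(D) ≈ 0.0429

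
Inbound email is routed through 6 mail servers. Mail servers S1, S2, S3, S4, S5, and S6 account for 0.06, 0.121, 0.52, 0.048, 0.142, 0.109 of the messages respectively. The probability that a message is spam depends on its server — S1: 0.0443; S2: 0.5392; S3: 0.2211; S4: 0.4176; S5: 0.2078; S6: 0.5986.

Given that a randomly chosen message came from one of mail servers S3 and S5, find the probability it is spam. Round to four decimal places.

P(S|J) ≈ 0.2182

Let J = {S3, S5}.
P(J) = 0.52 + 0.142 = 0.662.
P(S ∩ J) = 0.2211·0.52 + 0.2078·0.142 = 0.114972 + 0.0295076 = 0.1444796.
P(S | J) = 0.1444796 / 0.662 = 0.218247…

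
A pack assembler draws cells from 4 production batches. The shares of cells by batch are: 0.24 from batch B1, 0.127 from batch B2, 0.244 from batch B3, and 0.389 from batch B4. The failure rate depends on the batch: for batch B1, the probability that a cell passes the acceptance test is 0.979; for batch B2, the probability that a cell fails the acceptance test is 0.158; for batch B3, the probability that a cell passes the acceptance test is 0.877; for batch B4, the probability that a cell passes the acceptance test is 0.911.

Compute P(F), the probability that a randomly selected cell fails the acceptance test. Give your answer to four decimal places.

P(F|B1) = 1 − 0.979 = 0.021.
P(F|B3) = 1 − 0.877 = 0.123.
P(F|B4) = 1 − 0.911 = 0.089.
Summing over the partition,
P(F) = P(F|B1)·P(B1) + P(F|B2)·P(B2) + P(F|B3)·P(B3) + P(F|B4)·P(B4)
      = 0.021·0.24 + 0.158·0.127 + 0.123·0.244 + 0.089·0.389
      = 0.00504 + 0.020066 + 0.030012 + 0.034621 = 0.089739

0.0897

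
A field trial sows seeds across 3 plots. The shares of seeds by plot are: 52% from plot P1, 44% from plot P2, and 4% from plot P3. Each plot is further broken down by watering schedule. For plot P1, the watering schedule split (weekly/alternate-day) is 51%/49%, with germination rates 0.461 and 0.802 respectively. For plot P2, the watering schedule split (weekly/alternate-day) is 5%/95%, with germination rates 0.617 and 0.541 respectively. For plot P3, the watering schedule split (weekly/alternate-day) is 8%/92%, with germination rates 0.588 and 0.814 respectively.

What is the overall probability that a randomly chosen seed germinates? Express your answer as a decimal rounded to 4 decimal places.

P(G|P1) = 0.51·0.461 + 0.49·0.802 = 0.23511 + 0.39298 = 0.62809
P(G|P2) = 0.05·0.617 + 0.95·0.541 = 0.03085 + 0.51395 = 0.5448
P(G|P3) = 0.08·0.588 + 0.92·0.814 = 0.04704 + 0.74888 = 0.79592
By total probability over the outer partition,
P(G) = 0.52·0.62809 + 0.44·0.5448 + 0.04·0.79592
      = 0.3266068 + 0.239712 + 0.0318368 = 0.5981556

0.5982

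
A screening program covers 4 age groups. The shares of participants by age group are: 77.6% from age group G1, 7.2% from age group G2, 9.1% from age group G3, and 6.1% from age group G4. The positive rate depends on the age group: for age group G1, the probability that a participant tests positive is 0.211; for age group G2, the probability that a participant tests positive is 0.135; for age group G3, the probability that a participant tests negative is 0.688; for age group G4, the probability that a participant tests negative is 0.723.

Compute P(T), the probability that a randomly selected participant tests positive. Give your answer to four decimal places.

P(T|G3) = 1 − 0.688 = 0.312.
P(T|G4) = 1 − 0.723 = 0.277.
P(T) = P(T|G1)·P(G1) + P(T|G2)·P(G2) + P(T|G3)·P(G3) + P(T|G4)·P(G4)
      = 0.211·0.776 + 0.135·0.072 + 0.312·0.091 + 0.277·0.061
      = 0.163736 + 0.00972 + 0.028392 + 0.016897 = 0.218745

0.2187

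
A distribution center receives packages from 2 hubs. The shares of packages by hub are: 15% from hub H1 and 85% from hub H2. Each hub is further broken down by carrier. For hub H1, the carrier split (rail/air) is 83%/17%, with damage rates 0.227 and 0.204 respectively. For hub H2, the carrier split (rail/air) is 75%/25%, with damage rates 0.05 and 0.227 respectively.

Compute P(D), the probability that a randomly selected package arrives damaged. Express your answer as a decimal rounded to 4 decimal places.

P(D|H1) = 0.83·0.227 + 0.17·0.204 = 0.18841 + 0.03468 = 0.22309
P(D|H2) = 0.75·0.05 + 0.25·0.227 = 0.0375 + 0.05675 = 0.09425
Then overall,
P(D) = 0.15·0.22309 + 0.85·0.09425
      = 0.0334635 + 0.0801125 = 0.113576

P(D) ≈ 0.1136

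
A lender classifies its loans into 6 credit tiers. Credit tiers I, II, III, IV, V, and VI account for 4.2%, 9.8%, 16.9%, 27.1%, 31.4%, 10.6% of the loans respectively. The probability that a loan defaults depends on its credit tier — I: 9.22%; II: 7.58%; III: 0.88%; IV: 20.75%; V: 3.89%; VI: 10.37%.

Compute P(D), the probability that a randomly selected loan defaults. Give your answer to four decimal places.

Summing over the partition,
P(D) = P(D|I)·P(I) + P(D|II)·P(II) + P(D|III)·P(III) + P(D|IV)·P(IV) + P(D|V)·P(V) + P(D|VI)·P(VI)
      = 0.0922·0.042 + 0.0758·0.098 + 0.0088·0.169 + 0.2075·0.271 + 0.0389·0.314 + 0.1037·0.106
      = 0.0038724 + 0.0074284 + 0.0014872 + 0.0562325 + 0.0122146 + 0.0109922 = 0.0922273

P(D) ≈ 0.0922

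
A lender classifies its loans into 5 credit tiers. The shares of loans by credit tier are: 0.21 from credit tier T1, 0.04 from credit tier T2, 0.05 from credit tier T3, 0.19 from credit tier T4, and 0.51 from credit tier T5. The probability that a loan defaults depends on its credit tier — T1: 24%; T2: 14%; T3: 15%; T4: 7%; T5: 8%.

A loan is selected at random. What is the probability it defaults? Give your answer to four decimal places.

0.1176

By the law of total probability,
P(D) = P(D|T1)·P(T1) + P(D|T2)·P(T2) + P(D|T3)·P(T3) + P(D|T4)·P(T4) + P(D|T5)·P(T5)
      = 0.24·0.21 + 0.14·0.04 + 0.15·0.05 + 0.07·0.19 + 0.08·0.51
      = 0.0504 + 0.0056 + 0.0075 + 0.0133 + 0.0408 = 0.1176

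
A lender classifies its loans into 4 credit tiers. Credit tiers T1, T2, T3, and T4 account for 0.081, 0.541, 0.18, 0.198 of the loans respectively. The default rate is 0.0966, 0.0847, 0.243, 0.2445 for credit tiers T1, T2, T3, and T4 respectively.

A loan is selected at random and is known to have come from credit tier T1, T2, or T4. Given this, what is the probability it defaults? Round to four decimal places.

Let S = {T1, T2, T4}.
P(S) = 0.081 + 0.541 + 0.198 = 0.82.
P(D ∩ S) = 0.0966·0.081 + 0.0847·0.541 + 0.2445·0.198 = 0.0078246 + 0.0458227 + 0.048411 = 0.1020583.
P(D | S) = 0.1020583 / 0.82 = 0.124461…

0.1245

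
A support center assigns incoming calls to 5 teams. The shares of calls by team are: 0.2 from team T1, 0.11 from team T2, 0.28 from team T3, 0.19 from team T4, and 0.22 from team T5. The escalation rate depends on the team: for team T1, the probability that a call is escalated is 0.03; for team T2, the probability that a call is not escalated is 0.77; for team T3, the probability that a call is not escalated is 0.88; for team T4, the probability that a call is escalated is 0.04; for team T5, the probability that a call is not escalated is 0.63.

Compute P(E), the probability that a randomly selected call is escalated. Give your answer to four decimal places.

P(E|T2) = 1 − 0.77 = 0.23.
P(E|T3) = 1 − 0.88 = 0.12.
P(E|T5) = 1 − 0.63 = 0.37.
P(E) = P(E|T1)·P(T1) + P(E|T2)·P(T2) + P(E|T3)·P(T3) + P(E|T4)·P(T4) + P(E|T5)·P(T5)
      = 0.03·0.2 + 0.23·0.11 + 0.12·0.28 + 0.04·0.19 + 0.37·0.22
      = 0.006 + 0.0253 + 0.0336 + 0.0076 + 0.0814 = 0.1539

0.1539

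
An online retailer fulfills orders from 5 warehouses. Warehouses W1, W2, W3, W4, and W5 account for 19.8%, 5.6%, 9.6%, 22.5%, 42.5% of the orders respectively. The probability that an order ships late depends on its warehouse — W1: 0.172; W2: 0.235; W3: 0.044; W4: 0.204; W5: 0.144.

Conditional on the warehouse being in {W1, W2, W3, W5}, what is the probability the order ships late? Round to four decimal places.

Let S = {W1, W2, W3, W5}.
P(S) = 0.198 + 0.056 + 0.096 + 0.425 = 0.775.
P(L ∩ S) = 0.172·0.198 + 0.235·0.056 + 0.044·0.096 + 0.144·0.425 = 0.034056 + 0.01316 + 0.004224 + 0.0612 = 0.11264.
P(L | S) = 0.11264 / 0.775 = 0.145342…

P(L|S) ≈ 0.1453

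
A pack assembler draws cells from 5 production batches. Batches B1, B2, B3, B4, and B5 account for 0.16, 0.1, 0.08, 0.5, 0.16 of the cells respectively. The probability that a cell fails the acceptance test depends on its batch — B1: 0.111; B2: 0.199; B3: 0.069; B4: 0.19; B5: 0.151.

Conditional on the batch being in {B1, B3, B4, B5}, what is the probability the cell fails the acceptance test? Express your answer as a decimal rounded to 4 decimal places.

P(F|S) ≈ 0.1583

Let S = {B1, B3, B4, B5}.
P(S) = 0.16 + 0.08 + 0.5 + 0.16 = 0.9.
P(F ∩ S) = 0.111·0.16 + 0.069·0.08 + 0.19·0.5 + 0.151·0.16 = 0.01776 + 0.00552 + 0.095 + 0.02416 = 0.14244.
P(F | S) = 0.14244 / 0.9 = 0.158267…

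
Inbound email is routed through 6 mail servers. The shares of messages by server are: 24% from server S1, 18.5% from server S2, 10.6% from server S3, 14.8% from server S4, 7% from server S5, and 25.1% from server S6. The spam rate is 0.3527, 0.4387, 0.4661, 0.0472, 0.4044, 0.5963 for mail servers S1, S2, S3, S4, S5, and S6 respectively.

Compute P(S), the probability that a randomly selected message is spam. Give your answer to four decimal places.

0.4002

P(S) = P(S|S1)·P(S1) + P(S|S2)·P(S2) + P(S|S3)·P(S3) + P(S|S4)·P(S4) + P(S|S5)·P(S5) + P(S|S6)·P(S6)
      = 0.3527·0.24 + 0.4387·0.185 + 0.4661·0.106 + 0.0472·0.148 + 0.4044·0.07 + 0.5963·0.251
      = 0.084648 + 0.0811595 + 0.0494066 + 0.0069856 + 0.028308 + 0.1496713 = 0.400179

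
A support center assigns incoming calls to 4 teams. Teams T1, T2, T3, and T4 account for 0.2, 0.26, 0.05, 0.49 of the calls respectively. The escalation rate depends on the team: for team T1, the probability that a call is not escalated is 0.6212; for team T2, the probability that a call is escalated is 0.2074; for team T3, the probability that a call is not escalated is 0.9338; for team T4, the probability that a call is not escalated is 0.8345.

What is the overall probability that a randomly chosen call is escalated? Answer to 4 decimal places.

P(E) ≈ 0.2141

P(E|T1) = 1 − 0.6212 = 0.3788.
P(E|T3) = 1 − 0.9338 = 0.0662.
P(E|T4) = 1 − 0.8345 = 0.1655.
Summing over the partition,
P(E) = P(E|T1)·P(T1) + P(E|T2)·P(T2) + P(E|T3)·P(T3) + P(E|T4)·P(T4)
      = 0.3788·0.2 + 0.2074·0.26 + 0.0662·0.05 + 0.1655·0.49
      = 0.07576 + 0.053924 + 0.00331 + 0.081095 = 0.214089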